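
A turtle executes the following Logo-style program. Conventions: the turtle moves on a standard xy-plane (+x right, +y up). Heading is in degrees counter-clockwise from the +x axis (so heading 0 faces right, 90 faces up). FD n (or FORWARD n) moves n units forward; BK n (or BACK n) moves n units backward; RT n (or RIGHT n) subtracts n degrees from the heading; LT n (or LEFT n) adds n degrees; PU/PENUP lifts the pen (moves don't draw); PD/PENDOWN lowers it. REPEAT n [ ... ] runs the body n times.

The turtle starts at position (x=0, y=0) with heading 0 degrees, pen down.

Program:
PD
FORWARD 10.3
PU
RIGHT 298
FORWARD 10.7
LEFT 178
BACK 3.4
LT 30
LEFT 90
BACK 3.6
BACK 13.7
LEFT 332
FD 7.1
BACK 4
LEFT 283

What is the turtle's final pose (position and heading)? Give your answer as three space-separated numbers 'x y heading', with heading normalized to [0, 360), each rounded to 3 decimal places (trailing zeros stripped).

Executing turtle program step by step:
Start: pos=(0,0), heading=0, pen down
PD: pen down
FD 10.3: (0,0) -> (10.3,0) [heading=0, draw]
PU: pen up
RT 298: heading 0 -> 62
FD 10.7: (10.3,0) -> (15.323,9.448) [heading=62, move]
LT 178: heading 62 -> 240
BK 3.4: (15.323,9.448) -> (17.023,12.392) [heading=240, move]
LT 30: heading 240 -> 270
LT 90: heading 270 -> 0
BK 3.6: (17.023,12.392) -> (13.423,12.392) [heading=0, move]
BK 13.7: (13.423,12.392) -> (-0.277,12.392) [heading=0, move]
LT 332: heading 0 -> 332
FD 7.1: (-0.277,12.392) -> (5.992,9.059) [heading=332, move]
BK 4: (5.992,9.059) -> (2.46,10.937) [heading=332, move]
LT 283: heading 332 -> 255
Final: pos=(2.46,10.937), heading=255, 1 segment(s) drawn

Answer: 2.46 10.937 255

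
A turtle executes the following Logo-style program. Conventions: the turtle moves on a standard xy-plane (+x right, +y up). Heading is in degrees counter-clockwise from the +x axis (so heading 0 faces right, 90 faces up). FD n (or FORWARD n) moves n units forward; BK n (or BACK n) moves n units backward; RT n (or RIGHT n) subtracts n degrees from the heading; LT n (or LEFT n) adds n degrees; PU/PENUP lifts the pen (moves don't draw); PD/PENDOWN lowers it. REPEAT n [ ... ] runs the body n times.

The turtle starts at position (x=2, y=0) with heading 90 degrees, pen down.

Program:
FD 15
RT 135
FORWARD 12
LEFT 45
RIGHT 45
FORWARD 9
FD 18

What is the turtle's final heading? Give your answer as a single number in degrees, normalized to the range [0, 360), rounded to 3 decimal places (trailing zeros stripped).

Answer: 315

Derivation:
Executing turtle program step by step:
Start: pos=(2,0), heading=90, pen down
FD 15: (2,0) -> (2,15) [heading=90, draw]
RT 135: heading 90 -> 315
FD 12: (2,15) -> (10.485,6.515) [heading=315, draw]
LT 45: heading 315 -> 0
RT 45: heading 0 -> 315
FD 9: (10.485,6.515) -> (16.849,0.151) [heading=315, draw]
FD 18: (16.849,0.151) -> (29.577,-12.577) [heading=315, draw]
Final: pos=(29.577,-12.577), heading=315, 4 segment(s) drawn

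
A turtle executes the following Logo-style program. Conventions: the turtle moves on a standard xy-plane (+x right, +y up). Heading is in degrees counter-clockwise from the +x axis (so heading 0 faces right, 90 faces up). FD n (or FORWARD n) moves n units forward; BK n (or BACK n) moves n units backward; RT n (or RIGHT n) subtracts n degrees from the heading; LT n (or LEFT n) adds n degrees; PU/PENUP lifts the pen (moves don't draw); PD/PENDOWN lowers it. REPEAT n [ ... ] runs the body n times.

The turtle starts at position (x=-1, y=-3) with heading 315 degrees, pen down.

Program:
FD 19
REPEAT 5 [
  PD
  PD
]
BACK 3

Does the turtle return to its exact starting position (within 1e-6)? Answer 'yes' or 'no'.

Answer: no

Derivation:
Executing turtle program step by step:
Start: pos=(-1,-3), heading=315, pen down
FD 19: (-1,-3) -> (12.435,-16.435) [heading=315, draw]
REPEAT 5 [
  -- iteration 1/5 --
  PD: pen down
  PD: pen down
  -- iteration 2/5 --
  PD: pen down
  PD: pen down
  -- iteration 3/5 --
  PD: pen down
  PD: pen down
  -- iteration 4/5 --
  PD: pen down
  PD: pen down
  -- iteration 5/5 --
  PD: pen down
  PD: pen down
]
BK 3: (12.435,-16.435) -> (10.314,-14.314) [heading=315, draw]
Final: pos=(10.314,-14.314), heading=315, 2 segment(s) drawn

Start position: (-1, -3)
Final position: (10.314, -14.314)
Distance = 16; >= 1e-6 -> NOT closed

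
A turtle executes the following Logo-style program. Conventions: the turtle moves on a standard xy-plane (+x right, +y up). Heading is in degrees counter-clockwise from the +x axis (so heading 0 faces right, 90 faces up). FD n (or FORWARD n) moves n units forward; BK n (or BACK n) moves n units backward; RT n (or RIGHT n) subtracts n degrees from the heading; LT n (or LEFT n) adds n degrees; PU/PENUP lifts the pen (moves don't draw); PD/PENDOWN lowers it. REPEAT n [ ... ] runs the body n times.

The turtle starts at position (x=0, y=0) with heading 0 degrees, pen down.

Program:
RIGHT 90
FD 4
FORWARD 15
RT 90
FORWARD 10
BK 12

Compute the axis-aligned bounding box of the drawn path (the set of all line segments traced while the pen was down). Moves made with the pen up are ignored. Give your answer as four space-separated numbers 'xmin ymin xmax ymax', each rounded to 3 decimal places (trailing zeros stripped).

Answer: -10 -19 2 0

Derivation:
Executing turtle program step by step:
Start: pos=(0,0), heading=0, pen down
RT 90: heading 0 -> 270
FD 4: (0,0) -> (0,-4) [heading=270, draw]
FD 15: (0,-4) -> (0,-19) [heading=270, draw]
RT 90: heading 270 -> 180
FD 10: (0,-19) -> (-10,-19) [heading=180, draw]
BK 12: (-10,-19) -> (2,-19) [heading=180, draw]
Final: pos=(2,-19), heading=180, 4 segment(s) drawn

Segment endpoints: x in {-10, 0, 0, 0, 2}, y in {-19, -4, 0}
xmin=-10, ymin=-19, xmax=2, ymax=0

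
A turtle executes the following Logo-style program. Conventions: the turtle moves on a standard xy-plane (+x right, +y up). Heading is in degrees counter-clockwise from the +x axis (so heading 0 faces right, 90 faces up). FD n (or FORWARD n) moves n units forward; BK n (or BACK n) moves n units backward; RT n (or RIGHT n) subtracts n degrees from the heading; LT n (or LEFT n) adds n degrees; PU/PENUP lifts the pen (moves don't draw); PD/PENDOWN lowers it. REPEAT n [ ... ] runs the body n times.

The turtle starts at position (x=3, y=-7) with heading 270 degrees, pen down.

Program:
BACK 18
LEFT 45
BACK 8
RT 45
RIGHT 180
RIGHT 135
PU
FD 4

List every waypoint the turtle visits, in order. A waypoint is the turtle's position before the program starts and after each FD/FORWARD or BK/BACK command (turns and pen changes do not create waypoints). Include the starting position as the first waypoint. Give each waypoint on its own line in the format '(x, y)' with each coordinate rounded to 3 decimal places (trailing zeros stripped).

Executing turtle program step by step:
Start: pos=(3,-7), heading=270, pen down
BK 18: (3,-7) -> (3,11) [heading=270, draw]
LT 45: heading 270 -> 315
BK 8: (3,11) -> (-2.657,16.657) [heading=315, draw]
RT 45: heading 315 -> 270
RT 180: heading 270 -> 90
RT 135: heading 90 -> 315
PU: pen up
FD 4: (-2.657,16.657) -> (0.172,13.828) [heading=315, move]
Final: pos=(0.172,13.828), heading=315, 2 segment(s) drawn
Waypoints (4 total):
(3, -7)
(3, 11)
(-2.657, 16.657)
(0.172, 13.828)

Answer: (3, -7)
(3, 11)
(-2.657, 16.657)
(0.172, 13.828)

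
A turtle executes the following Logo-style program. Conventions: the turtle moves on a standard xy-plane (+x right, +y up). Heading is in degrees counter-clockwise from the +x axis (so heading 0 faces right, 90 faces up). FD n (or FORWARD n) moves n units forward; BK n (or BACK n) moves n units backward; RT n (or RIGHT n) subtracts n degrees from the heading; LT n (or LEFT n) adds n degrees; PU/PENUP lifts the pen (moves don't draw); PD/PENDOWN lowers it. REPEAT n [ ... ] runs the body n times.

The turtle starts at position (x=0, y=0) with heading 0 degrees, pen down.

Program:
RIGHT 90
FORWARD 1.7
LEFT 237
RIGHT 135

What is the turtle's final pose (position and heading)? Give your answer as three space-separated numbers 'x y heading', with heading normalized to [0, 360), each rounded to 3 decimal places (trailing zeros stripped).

Answer: 0 -1.7 12

Derivation:
Executing turtle program step by step:
Start: pos=(0,0), heading=0, pen down
RT 90: heading 0 -> 270
FD 1.7: (0,0) -> (0,-1.7) [heading=270, draw]
LT 237: heading 270 -> 147
RT 135: heading 147 -> 12
Final: pos=(0,-1.7), heading=12, 1 segment(s) drawn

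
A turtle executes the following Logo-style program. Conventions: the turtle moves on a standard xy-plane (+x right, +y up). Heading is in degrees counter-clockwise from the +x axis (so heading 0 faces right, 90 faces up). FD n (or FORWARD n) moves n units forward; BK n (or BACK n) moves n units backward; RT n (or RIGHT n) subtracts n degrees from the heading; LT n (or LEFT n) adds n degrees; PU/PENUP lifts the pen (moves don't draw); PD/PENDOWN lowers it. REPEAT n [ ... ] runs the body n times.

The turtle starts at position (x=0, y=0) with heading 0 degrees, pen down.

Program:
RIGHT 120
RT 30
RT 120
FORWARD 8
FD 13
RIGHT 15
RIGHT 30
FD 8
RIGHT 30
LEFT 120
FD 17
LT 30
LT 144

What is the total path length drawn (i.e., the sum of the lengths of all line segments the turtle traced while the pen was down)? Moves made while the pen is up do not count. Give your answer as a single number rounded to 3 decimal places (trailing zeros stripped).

Executing turtle program step by step:
Start: pos=(0,0), heading=0, pen down
RT 120: heading 0 -> 240
RT 30: heading 240 -> 210
RT 120: heading 210 -> 90
FD 8: (0,0) -> (0,8) [heading=90, draw]
FD 13: (0,8) -> (0,21) [heading=90, draw]
RT 15: heading 90 -> 75
RT 30: heading 75 -> 45
FD 8: (0,21) -> (5.657,26.657) [heading=45, draw]
RT 30: heading 45 -> 15
LT 120: heading 15 -> 135
FD 17: (5.657,26.657) -> (-6.364,38.678) [heading=135, draw]
LT 30: heading 135 -> 165
LT 144: heading 165 -> 309
Final: pos=(-6.364,38.678), heading=309, 4 segment(s) drawn

Segment lengths:
  seg 1: (0,0) -> (0,8), length = 8
  seg 2: (0,8) -> (0,21), length = 13
  seg 3: (0,21) -> (5.657,26.657), length = 8
  seg 4: (5.657,26.657) -> (-6.364,38.678), length = 17
Total = 46

Answer: 46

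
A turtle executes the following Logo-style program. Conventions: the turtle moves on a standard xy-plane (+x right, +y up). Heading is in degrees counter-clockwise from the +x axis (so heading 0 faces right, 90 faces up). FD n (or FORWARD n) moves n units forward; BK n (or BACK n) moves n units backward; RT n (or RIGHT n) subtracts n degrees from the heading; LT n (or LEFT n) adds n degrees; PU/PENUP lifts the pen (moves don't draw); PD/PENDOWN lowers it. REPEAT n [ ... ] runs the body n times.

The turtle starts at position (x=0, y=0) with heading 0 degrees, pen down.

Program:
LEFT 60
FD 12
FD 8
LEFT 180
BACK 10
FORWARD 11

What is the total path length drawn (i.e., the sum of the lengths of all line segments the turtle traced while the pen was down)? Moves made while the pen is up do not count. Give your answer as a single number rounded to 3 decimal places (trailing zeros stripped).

Answer: 41

Derivation:
Executing turtle program step by step:
Start: pos=(0,0), heading=0, pen down
LT 60: heading 0 -> 60
FD 12: (0,0) -> (6,10.392) [heading=60, draw]
FD 8: (6,10.392) -> (10,17.321) [heading=60, draw]
LT 180: heading 60 -> 240
BK 10: (10,17.321) -> (15,25.981) [heading=240, draw]
FD 11: (15,25.981) -> (9.5,16.454) [heading=240, draw]
Final: pos=(9.5,16.454), heading=240, 4 segment(s) drawn

Segment lengths:
  seg 1: (0,0) -> (6,10.392), length = 12
  seg 2: (6,10.392) -> (10,17.321), length = 8
  seg 3: (10,17.321) -> (15,25.981), length = 10
  seg 4: (15,25.981) -> (9.5,16.454), length = 11
Total = 41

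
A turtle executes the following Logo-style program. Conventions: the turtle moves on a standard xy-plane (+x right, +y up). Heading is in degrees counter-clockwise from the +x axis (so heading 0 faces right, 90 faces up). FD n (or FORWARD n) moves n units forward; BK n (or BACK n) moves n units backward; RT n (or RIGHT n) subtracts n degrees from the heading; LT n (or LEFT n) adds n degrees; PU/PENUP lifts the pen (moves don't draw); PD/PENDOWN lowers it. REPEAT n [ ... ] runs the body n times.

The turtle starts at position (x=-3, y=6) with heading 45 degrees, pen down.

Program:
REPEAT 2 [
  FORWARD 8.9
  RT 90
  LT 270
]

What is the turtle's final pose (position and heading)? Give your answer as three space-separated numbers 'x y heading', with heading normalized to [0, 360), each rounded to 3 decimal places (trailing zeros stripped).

Answer: -3 6 45

Derivation:
Executing turtle program step by step:
Start: pos=(-3,6), heading=45, pen down
REPEAT 2 [
  -- iteration 1/2 --
  FD 8.9: (-3,6) -> (3.293,12.293) [heading=45, draw]
  RT 90: heading 45 -> 315
  LT 270: heading 315 -> 225
  -- iteration 2/2 --
  FD 8.9: (3.293,12.293) -> (-3,6) [heading=225, draw]
  RT 90: heading 225 -> 135
  LT 270: heading 135 -> 45
]
Final: pos=(-3,6), heading=45, 2 segment(s) drawn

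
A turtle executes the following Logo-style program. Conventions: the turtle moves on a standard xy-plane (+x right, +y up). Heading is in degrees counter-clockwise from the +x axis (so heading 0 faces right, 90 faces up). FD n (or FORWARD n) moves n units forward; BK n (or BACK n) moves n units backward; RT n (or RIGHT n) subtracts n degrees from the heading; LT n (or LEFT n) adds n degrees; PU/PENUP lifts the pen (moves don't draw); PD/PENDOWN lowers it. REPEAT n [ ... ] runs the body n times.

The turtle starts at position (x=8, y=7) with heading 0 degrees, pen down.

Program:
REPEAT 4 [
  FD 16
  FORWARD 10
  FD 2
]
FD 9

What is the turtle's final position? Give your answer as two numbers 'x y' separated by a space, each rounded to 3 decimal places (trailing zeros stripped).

Answer: 129 7

Derivation:
Executing turtle program step by step:
Start: pos=(8,7), heading=0, pen down
REPEAT 4 [
  -- iteration 1/4 --
  FD 16: (8,7) -> (24,7) [heading=0, draw]
  FD 10: (24,7) -> (34,7) [heading=0, draw]
  FD 2: (34,7) -> (36,7) [heading=0, draw]
  -- iteration 2/4 --
  FD 16: (36,7) -> (52,7) [heading=0, draw]
  FD 10: (52,7) -> (62,7) [heading=0, draw]
  FD 2: (62,7) -> (64,7) [heading=0, draw]
  -- iteration 3/4 --
  FD 16: (64,7) -> (80,7) [heading=0, draw]
  FD 10: (80,7) -> (90,7) [heading=0, draw]
  FD 2: (90,7) -> (92,7) [heading=0, draw]
  -- iteration 4/4 --
  FD 16: (92,7) -> (108,7) [heading=0, draw]
  FD 10: (108,7) -> (118,7) [heading=0, draw]
  FD 2: (118,7) -> (120,7) [heading=0, draw]
]
FD 9: (120,7) -> (129,7) [heading=0, draw]
Final: pos=(129,7), heading=0, 13 segment(s) drawn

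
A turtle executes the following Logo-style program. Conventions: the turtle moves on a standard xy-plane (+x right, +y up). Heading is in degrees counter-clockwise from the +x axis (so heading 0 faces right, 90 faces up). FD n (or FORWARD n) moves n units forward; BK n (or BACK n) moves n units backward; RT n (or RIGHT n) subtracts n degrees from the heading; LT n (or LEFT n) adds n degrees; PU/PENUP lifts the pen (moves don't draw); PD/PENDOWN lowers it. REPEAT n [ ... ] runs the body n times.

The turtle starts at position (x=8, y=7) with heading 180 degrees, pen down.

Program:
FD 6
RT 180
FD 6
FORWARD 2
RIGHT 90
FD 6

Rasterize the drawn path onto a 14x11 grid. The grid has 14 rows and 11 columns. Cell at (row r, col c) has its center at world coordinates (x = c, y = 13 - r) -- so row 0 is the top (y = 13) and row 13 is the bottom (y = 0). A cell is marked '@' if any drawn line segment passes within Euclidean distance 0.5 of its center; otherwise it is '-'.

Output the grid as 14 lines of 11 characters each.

Answer: -----------
-----------
-----------
-----------
-----------
-----------
--@@@@@@@@@
----------@
----------@
----------@
----------@
----------@
----------@
-----------

Derivation:
Segment 0: (8,7) -> (2,7)
Segment 1: (2,7) -> (8,7)
Segment 2: (8,7) -> (10,7)
Segment 3: (10,7) -> (10,1)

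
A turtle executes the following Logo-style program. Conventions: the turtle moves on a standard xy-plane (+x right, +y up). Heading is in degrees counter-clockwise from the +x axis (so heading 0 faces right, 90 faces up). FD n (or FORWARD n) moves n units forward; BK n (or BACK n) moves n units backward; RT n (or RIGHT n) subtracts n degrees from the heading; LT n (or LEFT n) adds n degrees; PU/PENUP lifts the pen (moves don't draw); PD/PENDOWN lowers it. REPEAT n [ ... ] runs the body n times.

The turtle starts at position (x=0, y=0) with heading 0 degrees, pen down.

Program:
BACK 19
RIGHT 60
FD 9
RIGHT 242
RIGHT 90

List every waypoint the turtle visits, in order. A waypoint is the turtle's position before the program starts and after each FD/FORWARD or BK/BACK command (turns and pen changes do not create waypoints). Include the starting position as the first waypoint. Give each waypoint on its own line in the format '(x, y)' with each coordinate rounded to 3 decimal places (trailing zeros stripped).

Executing turtle program step by step:
Start: pos=(0,0), heading=0, pen down
BK 19: (0,0) -> (-19,0) [heading=0, draw]
RT 60: heading 0 -> 300
FD 9: (-19,0) -> (-14.5,-7.794) [heading=300, draw]
RT 242: heading 300 -> 58
RT 90: heading 58 -> 328
Final: pos=(-14.5,-7.794), heading=328, 2 segment(s) drawn
Waypoints (3 total):
(0, 0)
(-19, 0)
(-14.5, -7.794)

Answer: (0, 0)
(-19, 0)
(-14.5, -7.794)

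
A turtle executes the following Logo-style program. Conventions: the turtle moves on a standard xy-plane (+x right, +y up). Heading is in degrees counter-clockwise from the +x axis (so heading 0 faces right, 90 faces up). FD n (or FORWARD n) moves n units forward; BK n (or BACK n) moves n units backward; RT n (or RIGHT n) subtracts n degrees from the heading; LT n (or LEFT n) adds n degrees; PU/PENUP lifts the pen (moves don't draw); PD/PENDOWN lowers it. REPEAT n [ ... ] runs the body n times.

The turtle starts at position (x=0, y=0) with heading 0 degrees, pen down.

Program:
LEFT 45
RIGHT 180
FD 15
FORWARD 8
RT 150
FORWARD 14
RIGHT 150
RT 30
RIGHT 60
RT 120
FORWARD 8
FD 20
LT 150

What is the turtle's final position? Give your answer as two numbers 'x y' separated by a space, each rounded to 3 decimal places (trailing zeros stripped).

Answer: -5.393 24.305

Derivation:
Executing turtle program step by step:
Start: pos=(0,0), heading=0, pen down
LT 45: heading 0 -> 45
RT 180: heading 45 -> 225
FD 15: (0,0) -> (-10.607,-10.607) [heading=225, draw]
FD 8: (-10.607,-10.607) -> (-16.263,-16.263) [heading=225, draw]
RT 150: heading 225 -> 75
FD 14: (-16.263,-16.263) -> (-12.64,-2.74) [heading=75, draw]
RT 150: heading 75 -> 285
RT 30: heading 285 -> 255
RT 60: heading 255 -> 195
RT 120: heading 195 -> 75
FD 8: (-12.64,-2.74) -> (-10.569,4.987) [heading=75, draw]
FD 20: (-10.569,4.987) -> (-5.393,24.305) [heading=75, draw]
LT 150: heading 75 -> 225
Final: pos=(-5.393,24.305), heading=225, 5 segment(s) drawn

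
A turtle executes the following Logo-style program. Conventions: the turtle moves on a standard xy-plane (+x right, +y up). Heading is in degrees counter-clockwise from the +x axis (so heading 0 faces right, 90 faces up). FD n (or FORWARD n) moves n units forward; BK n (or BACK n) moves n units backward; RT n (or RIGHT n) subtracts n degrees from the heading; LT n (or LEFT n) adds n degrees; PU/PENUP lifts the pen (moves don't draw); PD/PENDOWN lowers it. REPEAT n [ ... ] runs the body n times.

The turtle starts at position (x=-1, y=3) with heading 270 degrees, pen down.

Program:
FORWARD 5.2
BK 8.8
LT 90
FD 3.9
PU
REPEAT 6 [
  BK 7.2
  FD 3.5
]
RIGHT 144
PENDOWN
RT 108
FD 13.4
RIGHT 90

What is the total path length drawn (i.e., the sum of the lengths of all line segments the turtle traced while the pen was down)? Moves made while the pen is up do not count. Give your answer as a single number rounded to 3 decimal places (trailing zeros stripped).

Answer: 31.3

Derivation:
Executing turtle program step by step:
Start: pos=(-1,3), heading=270, pen down
FD 5.2: (-1,3) -> (-1,-2.2) [heading=270, draw]
BK 8.8: (-1,-2.2) -> (-1,6.6) [heading=270, draw]
LT 90: heading 270 -> 0
FD 3.9: (-1,6.6) -> (2.9,6.6) [heading=0, draw]
PU: pen up
REPEAT 6 [
  -- iteration 1/6 --
  BK 7.2: (2.9,6.6) -> (-4.3,6.6) [heading=0, move]
  FD 3.5: (-4.3,6.6) -> (-0.8,6.6) [heading=0, move]
  -- iteration 2/6 --
  BK 7.2: (-0.8,6.6) -> (-8,6.6) [heading=0, move]
  FD 3.5: (-8,6.6) -> (-4.5,6.6) [heading=0, move]
  -- iteration 3/6 --
  BK 7.2: (-4.5,6.6) -> (-11.7,6.6) [heading=0, move]
  FD 3.5: (-11.7,6.6) -> (-8.2,6.6) [heading=0, move]
  -- iteration 4/6 --
  BK 7.2: (-8.2,6.6) -> (-15.4,6.6) [heading=0, move]
  FD 3.5: (-15.4,6.6) -> (-11.9,6.6) [heading=0, move]
  -- iteration 5/6 --
  BK 7.2: (-11.9,6.6) -> (-19.1,6.6) [heading=0, move]
  FD 3.5: (-19.1,6.6) -> (-15.6,6.6) [heading=0, move]
  -- iteration 6/6 --
  BK 7.2: (-15.6,6.6) -> (-22.8,6.6) [heading=0, move]
  FD 3.5: (-22.8,6.6) -> (-19.3,6.6) [heading=0, move]
]
RT 144: heading 0 -> 216
PD: pen down
RT 108: heading 216 -> 108
FD 13.4: (-19.3,6.6) -> (-23.441,19.344) [heading=108, draw]
RT 90: heading 108 -> 18
Final: pos=(-23.441,19.344), heading=18, 4 segment(s) drawn

Segment lengths:
  seg 1: (-1,3) -> (-1,-2.2), length = 5.2
  seg 2: (-1,-2.2) -> (-1,6.6), length = 8.8
  seg 3: (-1,6.6) -> (2.9,6.6), length = 3.9
  seg 4: (-19.3,6.6) -> (-23.441,19.344), length = 13.4
Total = 31.3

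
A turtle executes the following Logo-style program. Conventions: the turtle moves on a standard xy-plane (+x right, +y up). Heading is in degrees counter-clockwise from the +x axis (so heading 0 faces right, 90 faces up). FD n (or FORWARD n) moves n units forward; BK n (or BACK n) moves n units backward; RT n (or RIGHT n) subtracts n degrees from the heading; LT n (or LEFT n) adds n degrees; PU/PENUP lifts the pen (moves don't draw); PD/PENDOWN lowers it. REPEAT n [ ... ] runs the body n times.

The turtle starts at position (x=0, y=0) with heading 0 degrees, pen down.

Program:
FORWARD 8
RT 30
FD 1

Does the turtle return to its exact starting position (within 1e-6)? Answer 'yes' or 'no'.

Executing turtle program step by step:
Start: pos=(0,0), heading=0, pen down
FD 8: (0,0) -> (8,0) [heading=0, draw]
RT 30: heading 0 -> 330
FD 1: (8,0) -> (8.866,-0.5) [heading=330, draw]
Final: pos=(8.866,-0.5), heading=330, 2 segment(s) drawn

Start position: (0, 0)
Final position: (8.866, -0.5)
Distance = 8.88; >= 1e-6 -> NOT closed

Answer: no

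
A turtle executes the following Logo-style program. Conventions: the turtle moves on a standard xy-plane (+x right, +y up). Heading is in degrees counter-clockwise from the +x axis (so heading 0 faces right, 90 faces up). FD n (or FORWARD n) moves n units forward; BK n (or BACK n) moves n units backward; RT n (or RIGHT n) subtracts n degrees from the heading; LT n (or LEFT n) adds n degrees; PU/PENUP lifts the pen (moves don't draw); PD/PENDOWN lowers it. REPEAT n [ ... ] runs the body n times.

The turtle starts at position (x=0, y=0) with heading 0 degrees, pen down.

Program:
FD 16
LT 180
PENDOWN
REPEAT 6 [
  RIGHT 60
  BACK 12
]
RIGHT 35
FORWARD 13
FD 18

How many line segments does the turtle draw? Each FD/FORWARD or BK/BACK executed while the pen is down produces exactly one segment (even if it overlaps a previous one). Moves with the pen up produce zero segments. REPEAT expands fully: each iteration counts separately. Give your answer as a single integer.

Answer: 9

Derivation:
Executing turtle program step by step:
Start: pos=(0,0), heading=0, pen down
FD 16: (0,0) -> (16,0) [heading=0, draw]
LT 180: heading 0 -> 180
PD: pen down
REPEAT 6 [
  -- iteration 1/6 --
  RT 60: heading 180 -> 120
  BK 12: (16,0) -> (22,-10.392) [heading=120, draw]
  -- iteration 2/6 --
  RT 60: heading 120 -> 60
  BK 12: (22,-10.392) -> (16,-20.785) [heading=60, draw]
  -- iteration 3/6 --
  RT 60: heading 60 -> 0
  BK 12: (16,-20.785) -> (4,-20.785) [heading=0, draw]
  -- iteration 4/6 --
  RT 60: heading 0 -> 300
  BK 12: (4,-20.785) -> (-2,-10.392) [heading=300, draw]
  -- iteration 5/6 --
  RT 60: heading 300 -> 240
  BK 12: (-2,-10.392) -> (4,0) [heading=240, draw]
  -- iteration 6/6 --
  RT 60: heading 240 -> 180
  BK 12: (4,0) -> (16,0) [heading=180, draw]
]
RT 35: heading 180 -> 145
FD 13: (16,0) -> (5.351,7.456) [heading=145, draw]
FD 18: (5.351,7.456) -> (-9.394,17.781) [heading=145, draw]
Final: pos=(-9.394,17.781), heading=145, 9 segment(s) drawn
Segments drawn: 9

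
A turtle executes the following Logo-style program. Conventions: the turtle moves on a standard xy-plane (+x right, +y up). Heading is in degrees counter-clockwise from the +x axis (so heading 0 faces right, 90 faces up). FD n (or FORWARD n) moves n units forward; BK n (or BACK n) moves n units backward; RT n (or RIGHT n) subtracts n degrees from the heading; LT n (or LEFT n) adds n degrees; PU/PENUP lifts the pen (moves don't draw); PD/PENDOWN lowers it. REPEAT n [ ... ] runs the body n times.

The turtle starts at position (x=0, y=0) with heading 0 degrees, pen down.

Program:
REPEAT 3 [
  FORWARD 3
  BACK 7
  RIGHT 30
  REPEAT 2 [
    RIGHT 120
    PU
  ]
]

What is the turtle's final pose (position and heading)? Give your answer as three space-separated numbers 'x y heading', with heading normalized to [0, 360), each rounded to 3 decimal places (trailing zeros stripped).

Executing turtle program step by step:
Start: pos=(0,0), heading=0, pen down
REPEAT 3 [
  -- iteration 1/3 --
  FD 3: (0,0) -> (3,0) [heading=0, draw]
  BK 7: (3,0) -> (-4,0) [heading=0, draw]
  RT 30: heading 0 -> 330
  REPEAT 2 [
    -- iteration 1/2 --
    RT 120: heading 330 -> 210
    PU: pen up
    -- iteration 2/2 --
    RT 120: heading 210 -> 90
    PU: pen up
  ]
  -- iteration 2/3 --
  FD 3: (-4,0) -> (-4,3) [heading=90, move]
  BK 7: (-4,3) -> (-4,-4) [heading=90, move]
  RT 30: heading 90 -> 60
  REPEAT 2 [
    -- iteration 1/2 --
    RT 120: heading 60 -> 300
    PU: pen up
    -- iteration 2/2 --
    RT 120: heading 300 -> 180
    PU: pen up
  ]
  -- iteration 3/3 --
  FD 3: (-4,-4) -> (-7,-4) [heading=180, move]
  BK 7: (-7,-4) -> (0,-4) [heading=180, move]
  RT 30: heading 180 -> 150
  REPEAT 2 [
    -- iteration 1/2 --
    RT 120: heading 150 -> 30
    PU: pen up
    -- iteration 2/2 --
    RT 120: heading 30 -> 270
    PU: pen up
  ]
]
Final: pos=(0,-4), heading=270, 2 segment(s) drawn

Answer: 0 -4 270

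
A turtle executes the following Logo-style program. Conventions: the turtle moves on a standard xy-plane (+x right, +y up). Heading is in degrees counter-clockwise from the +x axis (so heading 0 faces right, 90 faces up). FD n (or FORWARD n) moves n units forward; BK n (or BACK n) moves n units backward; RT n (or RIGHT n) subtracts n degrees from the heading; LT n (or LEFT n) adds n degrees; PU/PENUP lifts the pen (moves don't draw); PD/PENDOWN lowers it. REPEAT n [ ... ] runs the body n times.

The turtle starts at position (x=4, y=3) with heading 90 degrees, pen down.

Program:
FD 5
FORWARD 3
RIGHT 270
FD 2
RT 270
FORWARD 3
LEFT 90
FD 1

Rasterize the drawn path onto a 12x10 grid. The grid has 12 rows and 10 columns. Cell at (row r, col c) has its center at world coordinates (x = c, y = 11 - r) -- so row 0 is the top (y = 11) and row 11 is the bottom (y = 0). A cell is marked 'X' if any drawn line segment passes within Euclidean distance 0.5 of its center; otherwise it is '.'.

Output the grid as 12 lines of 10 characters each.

Answer: ..XXX.....
..X.X.....
..X.X.....
..XXX.....
....X.....
....X.....
....X.....
....X.....
....X.....
..........
..........
..........

Derivation:
Segment 0: (4,3) -> (4,8)
Segment 1: (4,8) -> (4,11)
Segment 2: (4,11) -> (2,11)
Segment 3: (2,11) -> (2,8)
Segment 4: (2,8) -> (3,8)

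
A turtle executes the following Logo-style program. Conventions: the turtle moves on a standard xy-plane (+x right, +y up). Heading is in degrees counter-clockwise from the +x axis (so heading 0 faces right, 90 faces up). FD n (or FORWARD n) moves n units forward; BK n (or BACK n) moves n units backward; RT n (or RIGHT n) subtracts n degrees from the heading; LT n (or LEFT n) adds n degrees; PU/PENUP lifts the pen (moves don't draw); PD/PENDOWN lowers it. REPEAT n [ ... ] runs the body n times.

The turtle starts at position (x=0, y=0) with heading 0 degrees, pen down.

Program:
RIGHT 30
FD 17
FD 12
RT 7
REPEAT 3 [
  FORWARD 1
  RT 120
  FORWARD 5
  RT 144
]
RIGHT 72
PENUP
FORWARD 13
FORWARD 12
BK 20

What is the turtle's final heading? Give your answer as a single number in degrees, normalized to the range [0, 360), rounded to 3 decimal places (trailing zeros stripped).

Answer: 179

Derivation:
Executing turtle program step by step:
Start: pos=(0,0), heading=0, pen down
RT 30: heading 0 -> 330
FD 17: (0,0) -> (14.722,-8.5) [heading=330, draw]
FD 12: (14.722,-8.5) -> (25.115,-14.5) [heading=330, draw]
RT 7: heading 330 -> 323
REPEAT 3 [
  -- iteration 1/3 --
  FD 1: (25.115,-14.5) -> (25.913,-15.102) [heading=323, draw]
  RT 120: heading 323 -> 203
  FD 5: (25.913,-15.102) -> (21.311,-17.055) [heading=203, draw]
  RT 144: heading 203 -> 59
  -- iteration 2/3 --
  FD 1: (21.311,-17.055) -> (21.826,-16.198) [heading=59, draw]
  RT 120: heading 59 -> 299
  FD 5: (21.826,-16.198) -> (24.25,-20.571) [heading=299, draw]
  RT 144: heading 299 -> 155
  -- iteration 3/3 --
  FD 1: (24.25,-20.571) -> (23.344,-20.149) [heading=155, draw]
  RT 120: heading 155 -> 35
  FD 5: (23.344,-20.149) -> (27.439,-17.281) [heading=35, draw]
  RT 144: heading 35 -> 251
]
RT 72: heading 251 -> 179
PU: pen up
FD 13: (27.439,-17.281) -> (14.441,-17.054) [heading=179, move]
FD 12: (14.441,-17.054) -> (2.443,-16.845) [heading=179, move]
BK 20: (2.443,-16.845) -> (22.44,-17.194) [heading=179, move]
Final: pos=(22.44,-17.194), heading=179, 8 segment(s) drawn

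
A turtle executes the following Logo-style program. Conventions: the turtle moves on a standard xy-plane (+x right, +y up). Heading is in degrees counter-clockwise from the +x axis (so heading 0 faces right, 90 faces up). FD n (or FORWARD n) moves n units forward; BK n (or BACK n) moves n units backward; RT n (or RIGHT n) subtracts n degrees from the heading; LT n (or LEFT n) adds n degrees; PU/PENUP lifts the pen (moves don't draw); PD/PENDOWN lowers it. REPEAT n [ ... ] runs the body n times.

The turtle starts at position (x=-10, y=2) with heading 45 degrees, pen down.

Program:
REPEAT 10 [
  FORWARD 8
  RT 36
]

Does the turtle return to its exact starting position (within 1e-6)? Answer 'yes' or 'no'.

Executing turtle program step by step:
Start: pos=(-10,2), heading=45, pen down
REPEAT 10 [
  -- iteration 1/10 --
  FD 8: (-10,2) -> (-4.343,7.657) [heading=45, draw]
  RT 36: heading 45 -> 9
  -- iteration 2/10 --
  FD 8: (-4.343,7.657) -> (3.558,8.908) [heading=9, draw]
  RT 36: heading 9 -> 333
  -- iteration 3/10 --
  FD 8: (3.558,8.908) -> (10.686,5.276) [heading=333, draw]
  RT 36: heading 333 -> 297
  -- iteration 4/10 --
  FD 8: (10.686,5.276) -> (14.318,-1.852) [heading=297, draw]
  RT 36: heading 297 -> 261
  -- iteration 5/10 --
  FD 8: (14.318,-1.852) -> (13.067,-9.753) [heading=261, draw]
  RT 36: heading 261 -> 225
  -- iteration 6/10 --
  FD 8: (13.067,-9.753) -> (7.41,-15.41) [heading=225, draw]
  RT 36: heading 225 -> 189
  -- iteration 7/10 --
  FD 8: (7.41,-15.41) -> (-0.491,-16.661) [heading=189, draw]
  RT 36: heading 189 -> 153
  -- iteration 8/10 --
  FD 8: (-0.491,-16.661) -> (-7.62,-13.03) [heading=153, draw]
  RT 36: heading 153 -> 117
  -- iteration 9/10 --
  FD 8: (-7.62,-13.03) -> (-11.251,-5.902) [heading=117, draw]
  RT 36: heading 117 -> 81
  -- iteration 10/10 --
  FD 8: (-11.251,-5.902) -> (-10,2) [heading=81, draw]
  RT 36: heading 81 -> 45
]
Final: pos=(-10,2), heading=45, 10 segment(s) drawn

Start position: (-10, 2)
Final position: (-10, 2)
Distance = 0; < 1e-6 -> CLOSED

Answer: yes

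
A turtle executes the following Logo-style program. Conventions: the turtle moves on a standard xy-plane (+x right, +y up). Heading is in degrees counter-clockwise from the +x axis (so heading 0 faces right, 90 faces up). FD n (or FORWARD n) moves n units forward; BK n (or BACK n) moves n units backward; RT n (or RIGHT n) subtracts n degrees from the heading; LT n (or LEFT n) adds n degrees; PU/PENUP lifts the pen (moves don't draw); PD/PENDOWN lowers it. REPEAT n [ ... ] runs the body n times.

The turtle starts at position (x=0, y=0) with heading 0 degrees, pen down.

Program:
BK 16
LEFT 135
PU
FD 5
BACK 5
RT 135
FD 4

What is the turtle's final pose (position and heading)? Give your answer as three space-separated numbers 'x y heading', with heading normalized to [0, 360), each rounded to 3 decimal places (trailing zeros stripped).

Answer: -12 0 0

Derivation:
Executing turtle program step by step:
Start: pos=(0,0), heading=0, pen down
BK 16: (0,0) -> (-16,0) [heading=0, draw]
LT 135: heading 0 -> 135
PU: pen up
FD 5: (-16,0) -> (-19.536,3.536) [heading=135, move]
BK 5: (-19.536,3.536) -> (-16,0) [heading=135, move]
RT 135: heading 135 -> 0
FD 4: (-16,0) -> (-12,0) [heading=0, move]
Final: pos=(-12,0), heading=0, 1 segment(s) drawn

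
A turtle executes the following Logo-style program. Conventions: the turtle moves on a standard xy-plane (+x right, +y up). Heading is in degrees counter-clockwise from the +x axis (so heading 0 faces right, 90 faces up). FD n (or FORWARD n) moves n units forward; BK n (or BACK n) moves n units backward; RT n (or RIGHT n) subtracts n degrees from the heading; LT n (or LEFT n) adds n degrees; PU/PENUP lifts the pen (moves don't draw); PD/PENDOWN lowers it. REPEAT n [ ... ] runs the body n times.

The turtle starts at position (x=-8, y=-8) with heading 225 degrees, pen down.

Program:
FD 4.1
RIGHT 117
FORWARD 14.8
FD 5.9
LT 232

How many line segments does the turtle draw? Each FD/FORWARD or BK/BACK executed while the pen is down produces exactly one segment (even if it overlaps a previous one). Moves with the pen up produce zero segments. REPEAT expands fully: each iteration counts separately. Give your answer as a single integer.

Executing turtle program step by step:
Start: pos=(-8,-8), heading=225, pen down
FD 4.1: (-8,-8) -> (-10.899,-10.899) [heading=225, draw]
RT 117: heading 225 -> 108
FD 14.8: (-10.899,-10.899) -> (-15.473,3.176) [heading=108, draw]
FD 5.9: (-15.473,3.176) -> (-17.296,8.788) [heading=108, draw]
LT 232: heading 108 -> 340
Final: pos=(-17.296,8.788), heading=340, 3 segment(s) drawn
Segments drawn: 3

Answer: 3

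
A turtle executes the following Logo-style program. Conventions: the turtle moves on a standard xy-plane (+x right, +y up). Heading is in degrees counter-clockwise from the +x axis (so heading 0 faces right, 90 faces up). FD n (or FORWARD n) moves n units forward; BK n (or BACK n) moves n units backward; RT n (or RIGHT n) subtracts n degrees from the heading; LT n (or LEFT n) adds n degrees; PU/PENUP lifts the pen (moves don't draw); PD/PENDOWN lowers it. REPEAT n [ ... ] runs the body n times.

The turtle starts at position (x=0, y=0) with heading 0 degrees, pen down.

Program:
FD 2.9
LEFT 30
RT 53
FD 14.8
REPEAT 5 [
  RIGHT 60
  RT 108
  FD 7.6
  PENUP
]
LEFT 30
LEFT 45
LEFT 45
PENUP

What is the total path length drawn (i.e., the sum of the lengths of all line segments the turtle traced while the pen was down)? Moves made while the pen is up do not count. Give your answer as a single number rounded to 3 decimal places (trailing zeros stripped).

Answer: 25.3

Derivation:
Executing turtle program step by step:
Start: pos=(0,0), heading=0, pen down
FD 2.9: (0,0) -> (2.9,0) [heading=0, draw]
LT 30: heading 0 -> 30
RT 53: heading 30 -> 337
FD 14.8: (2.9,0) -> (16.523,-5.783) [heading=337, draw]
REPEAT 5 [
  -- iteration 1/5 --
  RT 60: heading 337 -> 277
  RT 108: heading 277 -> 169
  FD 7.6: (16.523,-5.783) -> (9.063,-4.333) [heading=169, draw]
  PU: pen up
  -- iteration 2/5 --
  RT 60: heading 169 -> 109
  RT 108: heading 109 -> 1
  FD 7.6: (9.063,-4.333) -> (16.662,-4.2) [heading=1, move]
  PU: pen up
  -- iteration 3/5 --
  RT 60: heading 1 -> 301
  RT 108: heading 301 -> 193
  FD 7.6: (16.662,-4.2) -> (9.257,-5.91) [heading=193, move]
  PU: pen up
  -- iteration 4/5 --
  RT 60: heading 193 -> 133
  RT 108: heading 133 -> 25
  FD 7.6: (9.257,-5.91) -> (16.145,-2.698) [heading=25, move]
  PU: pen up
  -- iteration 5/5 --
  RT 60: heading 25 -> 325
  RT 108: heading 325 -> 217
  FD 7.6: (16.145,-2.698) -> (10.075,-7.272) [heading=217, move]
  PU: pen up
]
LT 30: heading 217 -> 247
LT 45: heading 247 -> 292
LT 45: heading 292 -> 337
PU: pen up
Final: pos=(10.075,-7.272), heading=337, 3 segment(s) drawn

Segment lengths:
  seg 1: (0,0) -> (2.9,0), length = 2.9
  seg 2: (2.9,0) -> (16.523,-5.783), length = 14.8
  seg 3: (16.523,-5.783) -> (9.063,-4.333), length = 7.6
Total = 25.3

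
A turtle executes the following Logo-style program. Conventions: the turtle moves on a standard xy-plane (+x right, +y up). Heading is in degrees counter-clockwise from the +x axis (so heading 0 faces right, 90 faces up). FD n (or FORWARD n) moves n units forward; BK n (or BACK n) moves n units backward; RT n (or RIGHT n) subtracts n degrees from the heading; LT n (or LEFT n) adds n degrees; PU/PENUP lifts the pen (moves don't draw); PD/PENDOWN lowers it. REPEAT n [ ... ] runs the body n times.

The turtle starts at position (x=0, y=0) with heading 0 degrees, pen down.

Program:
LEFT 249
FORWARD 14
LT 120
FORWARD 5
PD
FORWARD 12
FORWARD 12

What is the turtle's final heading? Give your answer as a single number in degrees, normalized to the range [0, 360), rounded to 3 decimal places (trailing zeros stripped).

Answer: 9

Derivation:
Executing turtle program step by step:
Start: pos=(0,0), heading=0, pen down
LT 249: heading 0 -> 249
FD 14: (0,0) -> (-5.017,-13.07) [heading=249, draw]
LT 120: heading 249 -> 9
FD 5: (-5.017,-13.07) -> (-0.079,-12.288) [heading=9, draw]
PD: pen down
FD 12: (-0.079,-12.288) -> (11.774,-10.411) [heading=9, draw]
FD 12: (11.774,-10.411) -> (23.626,-8.534) [heading=9, draw]
Final: pos=(23.626,-8.534), heading=9, 4 segment(s) drawn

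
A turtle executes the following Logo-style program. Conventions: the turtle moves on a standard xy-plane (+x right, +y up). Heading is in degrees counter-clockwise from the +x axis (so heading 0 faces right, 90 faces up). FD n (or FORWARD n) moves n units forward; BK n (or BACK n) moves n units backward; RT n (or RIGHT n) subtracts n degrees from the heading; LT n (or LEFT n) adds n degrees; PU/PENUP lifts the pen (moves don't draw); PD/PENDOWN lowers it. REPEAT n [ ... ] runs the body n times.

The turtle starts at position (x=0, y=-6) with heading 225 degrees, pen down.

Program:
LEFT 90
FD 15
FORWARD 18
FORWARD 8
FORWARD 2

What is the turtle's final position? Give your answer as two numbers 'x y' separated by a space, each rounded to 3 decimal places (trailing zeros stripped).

Executing turtle program step by step:
Start: pos=(0,-6), heading=225, pen down
LT 90: heading 225 -> 315
FD 15: (0,-6) -> (10.607,-16.607) [heading=315, draw]
FD 18: (10.607,-16.607) -> (23.335,-29.335) [heading=315, draw]
FD 8: (23.335,-29.335) -> (28.991,-34.991) [heading=315, draw]
FD 2: (28.991,-34.991) -> (30.406,-36.406) [heading=315, draw]
Final: pos=(30.406,-36.406), heading=315, 4 segment(s) drawn

Answer: 30.406 -36.406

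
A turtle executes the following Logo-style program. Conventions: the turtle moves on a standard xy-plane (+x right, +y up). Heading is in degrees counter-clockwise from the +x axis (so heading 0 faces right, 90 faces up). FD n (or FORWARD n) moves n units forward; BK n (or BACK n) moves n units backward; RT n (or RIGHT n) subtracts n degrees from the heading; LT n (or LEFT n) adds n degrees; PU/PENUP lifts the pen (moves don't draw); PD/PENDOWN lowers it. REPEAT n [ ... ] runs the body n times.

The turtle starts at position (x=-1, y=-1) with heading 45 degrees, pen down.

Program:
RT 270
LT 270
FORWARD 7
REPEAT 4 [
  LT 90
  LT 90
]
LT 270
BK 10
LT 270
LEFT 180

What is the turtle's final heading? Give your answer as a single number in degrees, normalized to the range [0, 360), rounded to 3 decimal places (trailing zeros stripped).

Answer: 45

Derivation:
Executing turtle program step by step:
Start: pos=(-1,-1), heading=45, pen down
RT 270: heading 45 -> 135
LT 270: heading 135 -> 45
FD 7: (-1,-1) -> (3.95,3.95) [heading=45, draw]
REPEAT 4 [
  -- iteration 1/4 --
  LT 90: heading 45 -> 135
  LT 90: heading 135 -> 225
  -- iteration 2/4 --
  LT 90: heading 225 -> 315
  LT 90: heading 315 -> 45
  -- iteration 3/4 --
  LT 90: heading 45 -> 135
  LT 90: heading 135 -> 225
  -- iteration 4/4 --
  LT 90: heading 225 -> 315
  LT 90: heading 315 -> 45
]
LT 270: heading 45 -> 315
BK 10: (3.95,3.95) -> (-3.121,11.021) [heading=315, draw]
LT 270: heading 315 -> 225
LT 180: heading 225 -> 45
Final: pos=(-3.121,11.021), heading=45, 2 segment(s) drawn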